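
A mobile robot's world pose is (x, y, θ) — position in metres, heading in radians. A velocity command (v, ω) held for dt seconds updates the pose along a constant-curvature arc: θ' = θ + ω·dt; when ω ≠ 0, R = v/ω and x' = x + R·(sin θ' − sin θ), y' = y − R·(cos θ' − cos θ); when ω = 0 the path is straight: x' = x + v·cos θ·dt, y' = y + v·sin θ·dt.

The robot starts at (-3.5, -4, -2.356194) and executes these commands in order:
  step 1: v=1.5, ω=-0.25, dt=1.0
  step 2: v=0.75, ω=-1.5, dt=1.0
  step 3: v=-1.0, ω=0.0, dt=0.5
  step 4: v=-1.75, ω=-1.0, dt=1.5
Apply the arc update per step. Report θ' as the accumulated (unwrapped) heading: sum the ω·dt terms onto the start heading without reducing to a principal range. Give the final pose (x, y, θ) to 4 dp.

step 1: θ'=-2.6062 (R=-6.0000) → pose (-4.6815, -4.9178, -2.6062)
step 2: θ'=-4.1062 (R=-0.5000) → pose (-5.3475, -4.7726, -4.1062)
step 3: θ'=-4.1062 (straight) → pose (-5.0627, -5.1835, -4.1062)
step 4: θ'=-5.6062 (R=1.7500) → pose (-5.4046, -7.5446, -5.6062)

(-5.4046, -7.5446, -5.6062)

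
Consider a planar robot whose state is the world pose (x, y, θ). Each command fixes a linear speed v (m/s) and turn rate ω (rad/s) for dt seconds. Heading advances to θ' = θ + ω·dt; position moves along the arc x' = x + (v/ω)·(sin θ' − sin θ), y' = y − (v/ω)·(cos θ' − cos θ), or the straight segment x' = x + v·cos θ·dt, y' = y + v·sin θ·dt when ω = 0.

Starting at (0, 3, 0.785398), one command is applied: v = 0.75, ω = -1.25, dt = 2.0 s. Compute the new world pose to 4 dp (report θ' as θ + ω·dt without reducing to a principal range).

(1.0181, 2.4897, -1.7146)

θ' = 0.7854 + -1.25·2.0 = -1.7146
R = v/ω = 0.75/-1.25 = -0.6000
x' = 0 + -0.6000·(sin -1.7146 − sin 0.7854) = 1.0181
y' = 3 − -0.6000·(cos -1.7146 − cos 0.7854) = 2.4897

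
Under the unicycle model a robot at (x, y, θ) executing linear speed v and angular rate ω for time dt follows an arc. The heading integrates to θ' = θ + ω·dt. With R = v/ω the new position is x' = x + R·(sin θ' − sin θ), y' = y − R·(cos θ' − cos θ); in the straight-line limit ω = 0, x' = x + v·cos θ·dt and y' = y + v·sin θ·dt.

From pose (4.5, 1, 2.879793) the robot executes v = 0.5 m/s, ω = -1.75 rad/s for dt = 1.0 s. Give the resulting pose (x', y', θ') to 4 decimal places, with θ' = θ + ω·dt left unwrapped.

(4.3156, 1.3979, 1.1298)

θ' = 2.8798 + -1.75·1.0 = 1.1298
R = v/ω = 0.5/-1.75 = -0.2857
x' = 4.5 + -0.2857·(sin 1.1298 − sin 2.8798) = 4.3156
y' = 1 − -0.2857·(cos 1.1298 − cos 2.8798) = 1.3979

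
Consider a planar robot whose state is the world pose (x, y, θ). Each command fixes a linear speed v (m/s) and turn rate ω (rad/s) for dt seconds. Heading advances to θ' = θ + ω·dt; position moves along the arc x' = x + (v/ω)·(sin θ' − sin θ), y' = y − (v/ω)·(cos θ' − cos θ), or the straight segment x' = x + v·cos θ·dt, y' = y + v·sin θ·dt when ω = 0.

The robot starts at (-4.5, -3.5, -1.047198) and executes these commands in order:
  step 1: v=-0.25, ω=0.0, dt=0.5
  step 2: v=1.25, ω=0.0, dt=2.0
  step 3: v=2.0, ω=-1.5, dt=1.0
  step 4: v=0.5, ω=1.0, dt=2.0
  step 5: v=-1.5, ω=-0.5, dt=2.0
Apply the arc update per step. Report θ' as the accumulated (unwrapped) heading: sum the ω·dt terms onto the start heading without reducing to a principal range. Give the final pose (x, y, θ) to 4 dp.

step 1: θ'=-1.0472 (straight) → pose (-4.5625, -3.3917, -1.0472)
step 2: θ'=-1.0472 (straight) → pose (-3.3125, -5.5568, -1.0472)
step 3: θ'=-2.5472 (R=-1.3333) → pose (-3.7205, -7.3281, -2.5472)
step 4: θ'=-0.5472 (R=0.5000) → pose (-3.7007, -8.1694, -0.5472)
step 5: θ'=-1.5472 (R=3.0000) → pose (-5.1389, -5.6782, -1.5472)

(-5.1389, -5.6782, -1.5472)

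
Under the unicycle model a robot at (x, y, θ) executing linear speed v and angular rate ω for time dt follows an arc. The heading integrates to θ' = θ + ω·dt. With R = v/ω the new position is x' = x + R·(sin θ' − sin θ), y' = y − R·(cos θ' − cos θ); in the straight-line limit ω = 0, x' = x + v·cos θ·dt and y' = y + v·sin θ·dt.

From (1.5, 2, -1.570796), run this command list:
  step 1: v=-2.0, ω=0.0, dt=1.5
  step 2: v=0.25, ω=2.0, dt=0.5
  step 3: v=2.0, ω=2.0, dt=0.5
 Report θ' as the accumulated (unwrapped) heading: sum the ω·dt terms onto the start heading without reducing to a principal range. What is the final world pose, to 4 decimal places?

(2.5139, 4.8270, 0.4292)

step 1: θ'=-1.5708 (straight) → pose (1.5000, 5.0000, -1.5708)
step 2: θ'=-0.5708 (R=0.1250) → pose (1.5575, 4.8948, -0.5708)
step 3: θ'=0.4292 (R=1.0000) → pose (2.5139, 4.8270, 0.4292)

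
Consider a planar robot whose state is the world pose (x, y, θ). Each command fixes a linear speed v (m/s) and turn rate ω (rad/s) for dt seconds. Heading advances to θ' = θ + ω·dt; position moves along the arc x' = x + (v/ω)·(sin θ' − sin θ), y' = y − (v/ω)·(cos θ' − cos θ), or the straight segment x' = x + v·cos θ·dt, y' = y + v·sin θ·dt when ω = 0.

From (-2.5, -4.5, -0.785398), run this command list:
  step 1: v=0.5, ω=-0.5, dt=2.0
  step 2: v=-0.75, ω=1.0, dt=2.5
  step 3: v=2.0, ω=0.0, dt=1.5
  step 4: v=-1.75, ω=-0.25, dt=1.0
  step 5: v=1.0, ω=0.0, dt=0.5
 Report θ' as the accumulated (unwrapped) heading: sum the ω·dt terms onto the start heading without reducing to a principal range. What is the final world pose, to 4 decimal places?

step 1: θ'=-1.7854 (R=-1.0000) → pose (-2.2300, -5.4201, -1.7854)
step 2: θ'=0.7146 (R=-0.7500) → pose (-3.4543, -4.6938, 0.7146)
step 3: θ'=0.7146 (straight) → pose (-1.1883, -2.7279, 0.7146)
step 4: θ'=0.4646 (R=7.0000) → pose (-2.6390, -3.6984, 0.4646)
step 5: θ'=0.4646 (straight) → pose (-2.1920, -3.4744, 0.4646)

(-2.1920, -3.4744, 0.4646)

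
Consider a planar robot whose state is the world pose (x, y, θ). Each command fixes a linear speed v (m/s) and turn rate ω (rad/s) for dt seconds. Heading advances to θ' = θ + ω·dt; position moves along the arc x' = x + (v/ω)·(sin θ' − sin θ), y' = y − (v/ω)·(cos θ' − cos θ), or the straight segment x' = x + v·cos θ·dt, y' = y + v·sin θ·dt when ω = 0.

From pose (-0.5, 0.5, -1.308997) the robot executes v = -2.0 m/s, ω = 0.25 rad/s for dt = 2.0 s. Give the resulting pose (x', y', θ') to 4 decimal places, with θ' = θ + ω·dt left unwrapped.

(-2.4386, 3.9512, -0.8090)

θ' = -1.3090 + 0.25·2.0 = -0.8090
R = v/ω = -2.0/0.25 = -8.0000
x' = -0.5 + -8.0000·(sin -0.8090 − sin -1.3090) = -2.4386
y' = 0.5 − -8.0000·(cos -0.8090 − cos -1.3090) = 3.9512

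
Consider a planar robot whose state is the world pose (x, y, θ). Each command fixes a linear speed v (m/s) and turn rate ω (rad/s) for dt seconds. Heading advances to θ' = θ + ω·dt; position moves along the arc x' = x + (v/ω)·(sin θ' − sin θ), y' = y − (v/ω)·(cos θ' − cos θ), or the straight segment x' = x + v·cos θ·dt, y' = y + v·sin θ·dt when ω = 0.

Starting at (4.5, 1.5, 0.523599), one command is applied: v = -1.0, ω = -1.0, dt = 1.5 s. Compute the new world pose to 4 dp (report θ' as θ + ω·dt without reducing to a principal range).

θ' = 0.5236 + -1.0·1.5 = -0.9764
R = v/ω = -1.0/-1.0 = 1.0000
x' = 4.5 + 1.0000·(sin -0.9764 − sin 0.5236) = 3.1715
y' = 1.5 − 1.0000·(cos -0.9764 − cos 0.5236) = 1.8060

(3.1715, 1.8060, -0.9764)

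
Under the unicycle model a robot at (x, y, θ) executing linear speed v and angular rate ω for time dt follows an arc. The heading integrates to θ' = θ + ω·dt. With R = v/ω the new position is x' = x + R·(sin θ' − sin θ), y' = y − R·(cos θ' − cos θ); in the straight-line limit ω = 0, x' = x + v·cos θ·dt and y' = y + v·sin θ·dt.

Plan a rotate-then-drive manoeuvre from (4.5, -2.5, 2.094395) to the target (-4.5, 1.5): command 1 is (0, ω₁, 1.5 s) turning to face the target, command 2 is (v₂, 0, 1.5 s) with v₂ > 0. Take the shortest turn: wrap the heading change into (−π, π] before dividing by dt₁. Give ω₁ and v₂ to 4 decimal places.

ω₁ = 0.4193, v₂ = 6.5659

heading to target = atan2(1.5−-2.5, -4.5−4.5) = 2.7234
Δθ = wrap(2.7234 − 2.0944) = 0.6290; ω₁ = Δθ/dt₁ = 0.4193
distance = √((-4.5−4.5)² + (1.5−-2.5)²) = 9.8489; v₂ = distance/dt₂ = 6.5659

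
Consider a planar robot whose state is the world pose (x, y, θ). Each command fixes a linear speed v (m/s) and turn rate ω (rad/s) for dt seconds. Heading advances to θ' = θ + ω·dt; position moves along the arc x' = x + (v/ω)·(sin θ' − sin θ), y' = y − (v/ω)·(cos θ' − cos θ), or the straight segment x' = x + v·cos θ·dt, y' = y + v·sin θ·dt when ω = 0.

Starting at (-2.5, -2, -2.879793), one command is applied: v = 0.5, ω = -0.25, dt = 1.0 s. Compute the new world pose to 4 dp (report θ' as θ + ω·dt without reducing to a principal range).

θ' = -2.8798 + -0.25·1.0 = -3.1298
R = v/ω = 0.5/-0.25 = -2.0000
x' = -2.5 + -2.0000·(sin -3.1298 − sin -2.8798) = -2.9940
y' = -2 − -2.0000·(cos -3.1298 − cos -2.8798) = -2.0680

(-2.9940, -2.0680, -3.1298)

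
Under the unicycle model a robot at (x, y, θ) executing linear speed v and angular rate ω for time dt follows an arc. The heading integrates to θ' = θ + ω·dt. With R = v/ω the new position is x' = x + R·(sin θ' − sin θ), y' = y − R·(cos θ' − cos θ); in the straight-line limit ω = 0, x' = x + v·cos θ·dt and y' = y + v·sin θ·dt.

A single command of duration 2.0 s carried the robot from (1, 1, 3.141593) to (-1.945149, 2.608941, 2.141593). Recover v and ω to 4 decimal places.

v = 1.7500, ω = -0.5000

Δθ = 2.141593 − 3.141593 = -1.000000
ω = Δθ/dt = -1.000000/2.0 = -0.5000
R = Δx/(sin θ' − sin θ) = -3.5000
v = R·ω = -3.5000·-0.5000 = 1.7500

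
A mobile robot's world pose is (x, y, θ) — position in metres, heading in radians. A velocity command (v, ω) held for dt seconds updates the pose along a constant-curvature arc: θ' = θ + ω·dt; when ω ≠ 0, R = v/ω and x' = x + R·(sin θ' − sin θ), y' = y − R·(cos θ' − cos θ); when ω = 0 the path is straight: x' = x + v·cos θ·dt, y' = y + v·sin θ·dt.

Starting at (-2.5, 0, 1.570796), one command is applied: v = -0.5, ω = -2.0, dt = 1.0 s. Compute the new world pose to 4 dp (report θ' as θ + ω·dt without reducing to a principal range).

θ' = 1.5708 + -2.0·1.0 = -0.4292
R = v/ω = -0.5/-2.0 = 0.2500
x' = -2.5 + 0.2500·(sin -0.4292 − sin 1.5708) = -2.8540
y' = 0 − 0.2500·(cos -0.4292 − cos 1.5708) = -0.2273

(-2.8540, -0.2273, -0.4292)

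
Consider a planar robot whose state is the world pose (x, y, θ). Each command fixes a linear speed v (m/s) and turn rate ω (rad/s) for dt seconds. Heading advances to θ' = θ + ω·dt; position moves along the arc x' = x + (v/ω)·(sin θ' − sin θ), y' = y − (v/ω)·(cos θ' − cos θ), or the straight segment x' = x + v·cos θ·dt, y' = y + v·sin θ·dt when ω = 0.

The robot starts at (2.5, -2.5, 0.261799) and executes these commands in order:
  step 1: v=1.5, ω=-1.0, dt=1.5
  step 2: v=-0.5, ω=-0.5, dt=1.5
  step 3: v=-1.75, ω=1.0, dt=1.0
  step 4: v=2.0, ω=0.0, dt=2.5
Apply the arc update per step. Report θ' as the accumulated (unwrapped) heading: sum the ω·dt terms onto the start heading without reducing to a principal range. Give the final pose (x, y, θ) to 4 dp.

step 1: θ'=-1.2382 (R=-1.5000) → pose (4.3060, -3.4591, -1.2382)
step 2: θ'=-1.9882 (R=1.0000) → pose (4.3371, -2.7273, -1.9882)
step 3: θ'=-0.9882 (R=-1.7500) → pose (4.1986, -1.0550, -0.9882)
step 4: θ'=-0.9882 (straight) → pose (6.9496, -5.2302, -0.9882)

(6.9496, -5.2302, -0.9882)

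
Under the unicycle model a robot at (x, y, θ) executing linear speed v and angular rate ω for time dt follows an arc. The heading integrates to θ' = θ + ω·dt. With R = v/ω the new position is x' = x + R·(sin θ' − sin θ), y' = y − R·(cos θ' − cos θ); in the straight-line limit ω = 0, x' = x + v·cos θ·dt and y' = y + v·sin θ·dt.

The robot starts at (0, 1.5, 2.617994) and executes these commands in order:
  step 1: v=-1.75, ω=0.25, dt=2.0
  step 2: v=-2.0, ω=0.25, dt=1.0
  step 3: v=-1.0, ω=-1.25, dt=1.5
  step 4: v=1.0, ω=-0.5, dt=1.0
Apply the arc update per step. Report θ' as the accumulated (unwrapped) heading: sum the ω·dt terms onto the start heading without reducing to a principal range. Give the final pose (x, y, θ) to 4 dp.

step 1: θ'=3.1180 (R=-7.0000) → pose (3.3348, 0.5641, 3.1180)
step 2: θ'=3.3680 (R=-8.0000) → pose (5.3194, 0.7661, 3.3680)
step 3: θ'=1.4930 (R=0.8000) → pose (6.2965, -0.0757, 1.4930)
step 4: θ'=0.9930 (R=-2.0000) → pose (6.6152, 0.8612, 0.9930)

(6.6152, 0.8612, 0.9930)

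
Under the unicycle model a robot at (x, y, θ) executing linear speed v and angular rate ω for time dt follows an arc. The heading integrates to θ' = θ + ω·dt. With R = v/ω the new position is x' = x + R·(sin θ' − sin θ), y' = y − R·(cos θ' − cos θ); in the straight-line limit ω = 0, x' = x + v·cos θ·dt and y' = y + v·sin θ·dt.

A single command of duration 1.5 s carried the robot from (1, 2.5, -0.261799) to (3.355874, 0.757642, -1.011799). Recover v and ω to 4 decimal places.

v = 2.0000, ω = -0.5000

Δθ = -1.011799 − -0.261799 = -0.750000
ω = Δθ/dt = -0.750000/1.5 = -0.5000
R = Δx/(sin θ' − sin θ) = -4.0000
v = R·ω = -4.0000·-0.5000 = 2.0000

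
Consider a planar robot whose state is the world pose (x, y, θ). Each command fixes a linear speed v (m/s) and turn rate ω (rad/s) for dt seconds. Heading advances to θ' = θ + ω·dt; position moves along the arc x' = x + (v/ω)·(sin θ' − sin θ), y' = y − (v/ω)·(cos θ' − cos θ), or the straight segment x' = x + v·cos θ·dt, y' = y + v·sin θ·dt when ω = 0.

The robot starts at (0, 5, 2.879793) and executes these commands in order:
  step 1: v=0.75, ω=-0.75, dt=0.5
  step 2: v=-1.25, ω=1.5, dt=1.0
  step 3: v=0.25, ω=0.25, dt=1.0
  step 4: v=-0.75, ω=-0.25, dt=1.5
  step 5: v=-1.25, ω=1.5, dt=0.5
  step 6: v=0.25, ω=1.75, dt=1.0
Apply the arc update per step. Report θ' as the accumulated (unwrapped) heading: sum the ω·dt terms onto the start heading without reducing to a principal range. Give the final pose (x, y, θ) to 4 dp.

(1.7541, 6.3694, 6.3798)

step 1: θ'=2.5048 (R=-1.0000) → pose (-0.3358, 5.1619, 2.5048)
step 2: θ'=4.0048 (R=-0.8333) → pose (0.7930, 5.2903, 4.0048)
step 3: θ'=4.2548 (R=1.0000) → pose (0.6558, 5.0820, 4.2548)
step 4: θ'=3.8798 (R=3.0000) → pose (1.3283, 5.9757, 3.8798)
step 5: θ'=4.6298 (R=-0.8333) → pose (1.5980, 6.5233, 4.6298)
step 6: θ'=6.3798 (R=0.1429) → pose (1.7541, 6.3694, 6.3798)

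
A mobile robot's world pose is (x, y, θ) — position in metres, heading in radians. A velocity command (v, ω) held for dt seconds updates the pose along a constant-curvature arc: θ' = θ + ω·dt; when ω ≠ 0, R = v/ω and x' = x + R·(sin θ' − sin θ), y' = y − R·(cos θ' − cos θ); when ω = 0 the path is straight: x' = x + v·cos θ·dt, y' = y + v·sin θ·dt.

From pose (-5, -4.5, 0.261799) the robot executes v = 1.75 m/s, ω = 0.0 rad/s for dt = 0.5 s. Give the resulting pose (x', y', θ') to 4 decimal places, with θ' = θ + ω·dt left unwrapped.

(-4.1548, -4.2735, 0.2618)

θ' = 0.2618 + 0.0·0.5 = 0.2618
ω = 0 → straight: x' = -5 + 1.75·cos(0.2618)·0.5 = -4.1548
y' = -4.5 + 1.75·sin(0.2618)·0.5 = -4.2735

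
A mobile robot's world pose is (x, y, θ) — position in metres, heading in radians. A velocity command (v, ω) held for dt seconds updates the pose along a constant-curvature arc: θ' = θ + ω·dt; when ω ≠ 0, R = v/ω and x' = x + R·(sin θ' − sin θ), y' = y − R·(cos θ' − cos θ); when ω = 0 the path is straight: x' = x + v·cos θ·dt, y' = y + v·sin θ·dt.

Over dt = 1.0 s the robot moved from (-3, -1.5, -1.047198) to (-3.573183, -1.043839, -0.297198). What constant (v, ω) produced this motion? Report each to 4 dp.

Δθ = -0.297198 − -1.047198 = 0.750000
ω = Δθ/dt = 0.750000/1.0 = 0.7500
R = Δx/(sin θ' − sin θ) = -1.0000
v = R·ω = -1.0000·0.7500 = -0.7500

v = -0.7500, ω = 0.7500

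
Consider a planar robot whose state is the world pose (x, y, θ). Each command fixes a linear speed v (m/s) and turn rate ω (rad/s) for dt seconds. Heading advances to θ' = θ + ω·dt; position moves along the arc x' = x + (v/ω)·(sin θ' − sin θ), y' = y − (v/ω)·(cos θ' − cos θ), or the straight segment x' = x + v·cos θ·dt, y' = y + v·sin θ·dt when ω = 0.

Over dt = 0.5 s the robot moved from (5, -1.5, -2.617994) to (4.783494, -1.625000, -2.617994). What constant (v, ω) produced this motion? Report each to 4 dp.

v = 0.5000, ω = 0.0000

Δθ = -2.617994 − -2.617994 = 0.000000
ω = Δθ/dt = 0.000000/0.5 = 0.0000
ω = 0 → v = (Δx·cos θ + Δy·sin θ)/dt = 0.5000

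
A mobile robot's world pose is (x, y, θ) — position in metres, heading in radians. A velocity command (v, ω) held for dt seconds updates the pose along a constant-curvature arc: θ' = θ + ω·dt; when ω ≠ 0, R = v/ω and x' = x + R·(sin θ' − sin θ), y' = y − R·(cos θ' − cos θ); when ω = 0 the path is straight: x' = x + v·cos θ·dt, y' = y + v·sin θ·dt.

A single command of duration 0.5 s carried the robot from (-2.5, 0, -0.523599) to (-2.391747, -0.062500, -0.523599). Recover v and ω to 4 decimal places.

v = 0.2500, ω = 0.0000

Δθ = -0.523599 − -0.523599 = 0.000000
ω = Δθ/dt = 0.000000/0.5 = 0.0000
ω = 0 → v = (Δx·cos θ + Δy·sin θ)/dt = 0.2500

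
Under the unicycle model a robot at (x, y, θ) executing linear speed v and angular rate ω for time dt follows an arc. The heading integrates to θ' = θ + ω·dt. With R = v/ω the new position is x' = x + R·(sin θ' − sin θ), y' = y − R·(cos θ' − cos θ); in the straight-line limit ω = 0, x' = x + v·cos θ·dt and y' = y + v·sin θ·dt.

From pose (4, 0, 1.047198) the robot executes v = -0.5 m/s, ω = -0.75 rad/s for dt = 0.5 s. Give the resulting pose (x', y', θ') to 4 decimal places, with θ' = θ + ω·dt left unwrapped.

θ' = 1.0472 + -0.75·0.5 = 0.6722
R = v/ω = -0.5/-0.75 = 0.6667
x' = 4 + 0.6667·(sin 0.6722 − sin 1.0472) = 3.8378
y' = 0 − 0.6667·(cos 0.6722 − cos 1.0472) = -0.1883

(3.8378, -0.1883, 0.6722)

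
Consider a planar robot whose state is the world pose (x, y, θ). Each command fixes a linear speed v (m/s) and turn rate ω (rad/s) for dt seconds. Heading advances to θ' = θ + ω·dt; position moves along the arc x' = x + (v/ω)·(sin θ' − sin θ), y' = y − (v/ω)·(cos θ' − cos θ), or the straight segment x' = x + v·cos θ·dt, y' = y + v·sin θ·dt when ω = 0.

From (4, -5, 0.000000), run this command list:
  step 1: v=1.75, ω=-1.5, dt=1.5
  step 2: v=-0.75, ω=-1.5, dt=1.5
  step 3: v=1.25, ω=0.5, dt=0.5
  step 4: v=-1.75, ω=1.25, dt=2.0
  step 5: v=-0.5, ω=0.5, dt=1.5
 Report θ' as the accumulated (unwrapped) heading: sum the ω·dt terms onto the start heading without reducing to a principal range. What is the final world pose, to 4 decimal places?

step 1: θ'=-2.2500 (R=-1.1667) → pose (4.9078, -6.8995, -2.2500)
step 2: θ'=-4.5000 (R=0.5000) → pose (5.7856, -7.1082, -4.5000)
step 3: θ'=-4.2500 (R=2.5000) → pose (5.5792, -6.5200, -4.2500)
step 4: θ'=-1.7500 (R=-1.4000) → pose (8.2098, -6.1450, -1.7500)
step 5: θ'=-1.0000 (R=-1.0000) → pose (8.0673, -5.4265, -1.0000)

(8.0673, -5.4265, -1.0000)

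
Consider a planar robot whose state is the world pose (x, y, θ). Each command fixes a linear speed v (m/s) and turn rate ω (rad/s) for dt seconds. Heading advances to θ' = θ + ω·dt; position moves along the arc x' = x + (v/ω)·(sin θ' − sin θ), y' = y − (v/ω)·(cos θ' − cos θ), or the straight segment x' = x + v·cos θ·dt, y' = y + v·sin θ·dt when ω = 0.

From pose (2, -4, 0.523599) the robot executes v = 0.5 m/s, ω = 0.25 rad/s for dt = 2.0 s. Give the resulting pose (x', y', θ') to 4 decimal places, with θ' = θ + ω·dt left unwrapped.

θ' = 0.5236 + 0.25·2.0 = 1.0236
R = v/ω = 0.5/0.25 = 2.0000
x' = 2 + 2.0000·(sin 1.0236 − sin 0.5236) = 2.7080
y' = -4 − 2.0000·(cos 1.0236 − cos 0.5236) = -3.3085

(2.7080, -3.3085, 1.0236)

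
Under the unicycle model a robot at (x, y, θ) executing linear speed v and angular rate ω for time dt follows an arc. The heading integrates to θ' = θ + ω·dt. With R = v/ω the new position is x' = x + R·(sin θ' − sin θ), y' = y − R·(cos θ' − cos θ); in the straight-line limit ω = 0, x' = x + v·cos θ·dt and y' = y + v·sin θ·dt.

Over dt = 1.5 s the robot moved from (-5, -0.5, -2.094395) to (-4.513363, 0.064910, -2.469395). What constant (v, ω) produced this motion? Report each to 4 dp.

Δθ = -2.469395 − -2.094395 = -0.375000
ω = Δθ/dt = -0.375000/1.5 = -0.2500
R = −Δy/(cos θ' − cos θ) = 2.0000
v = R·ω = 2.0000·-0.2500 = -0.5000

v = -0.5000, ω = -0.2500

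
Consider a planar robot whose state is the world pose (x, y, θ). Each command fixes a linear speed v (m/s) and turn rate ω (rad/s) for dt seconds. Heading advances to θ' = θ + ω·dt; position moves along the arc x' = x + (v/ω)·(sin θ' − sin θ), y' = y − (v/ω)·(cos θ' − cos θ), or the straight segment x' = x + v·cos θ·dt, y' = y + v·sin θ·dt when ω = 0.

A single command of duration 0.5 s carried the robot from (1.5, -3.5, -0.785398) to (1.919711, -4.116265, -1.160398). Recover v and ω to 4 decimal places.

v = 1.5000, ω = -0.7500

Δθ = -1.160398 − -0.785398 = -0.375000
ω = Δθ/dt = -0.375000/0.5 = -0.7500
R = −Δy/(cos θ' − cos θ) = -2.0000
v = R·ω = -2.0000·-0.7500 = 1.5000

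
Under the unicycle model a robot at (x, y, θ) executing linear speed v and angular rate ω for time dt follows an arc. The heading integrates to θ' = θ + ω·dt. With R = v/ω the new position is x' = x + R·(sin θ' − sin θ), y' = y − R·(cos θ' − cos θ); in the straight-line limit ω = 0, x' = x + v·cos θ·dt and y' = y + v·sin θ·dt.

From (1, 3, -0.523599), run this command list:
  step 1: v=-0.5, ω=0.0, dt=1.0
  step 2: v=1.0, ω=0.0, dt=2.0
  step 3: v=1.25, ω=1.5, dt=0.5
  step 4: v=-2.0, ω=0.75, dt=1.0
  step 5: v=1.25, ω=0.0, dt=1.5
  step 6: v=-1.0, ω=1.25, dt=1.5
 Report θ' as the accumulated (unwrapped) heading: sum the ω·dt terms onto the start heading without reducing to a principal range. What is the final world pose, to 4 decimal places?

step 1: θ'=-0.5236 (straight) → pose (0.5670, 3.2500, -0.5236)
step 2: θ'=-0.5236 (straight) → pose (2.2990, 2.2500, -0.5236)
step 3: θ'=0.2264 (R=0.8333) → pose (2.9028, 2.1596, 0.2264)
step 4: θ'=0.9764 (R=-2.6667) → pose (1.2921, 1.0544, 0.9764)
step 5: θ'=0.9764 (straight) → pose (2.3421, 2.6078, 0.9764)
step 6: θ'=2.8514 (R=-0.8000) → pose (2.7760, 1.3932, 2.8514)

(2.7760, 1.3932, 2.8514)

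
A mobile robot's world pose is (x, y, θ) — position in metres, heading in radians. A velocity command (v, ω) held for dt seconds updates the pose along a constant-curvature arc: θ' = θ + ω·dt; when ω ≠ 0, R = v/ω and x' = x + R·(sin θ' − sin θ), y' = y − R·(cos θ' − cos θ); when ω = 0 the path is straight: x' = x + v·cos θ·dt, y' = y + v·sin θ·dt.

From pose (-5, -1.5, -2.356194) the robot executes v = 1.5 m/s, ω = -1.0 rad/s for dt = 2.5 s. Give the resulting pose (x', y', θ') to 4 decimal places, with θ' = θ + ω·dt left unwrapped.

(-7.5452, -0.2244, -4.8562)

θ' = -2.3562 + -1.0·2.5 = -4.8562
R = v/ω = 1.5/-1.0 = -1.5000
x' = -5 + -1.5000·(sin -4.8562 − sin -2.3562) = -7.5452
y' = -1.5 − -1.5000·(cos -4.8562 − cos -2.3562) = -0.2244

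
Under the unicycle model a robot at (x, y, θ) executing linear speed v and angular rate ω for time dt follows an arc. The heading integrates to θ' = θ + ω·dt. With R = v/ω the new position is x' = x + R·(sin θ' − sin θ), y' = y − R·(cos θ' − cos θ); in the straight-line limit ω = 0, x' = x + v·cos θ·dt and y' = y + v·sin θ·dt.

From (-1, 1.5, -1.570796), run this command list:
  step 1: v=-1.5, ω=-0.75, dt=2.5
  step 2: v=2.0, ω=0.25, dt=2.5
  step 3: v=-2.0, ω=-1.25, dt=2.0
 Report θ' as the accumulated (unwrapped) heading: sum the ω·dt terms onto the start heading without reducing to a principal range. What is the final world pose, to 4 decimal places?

(-1.5024, 0.9345, -5.3208)

step 1: θ'=-3.4458 (R=2.0000) → pose (1.5991, 3.4082, -3.4458)
step 2: θ'=-2.8208 (R=8.0000) → pose (-3.3198, 3.3674, -2.8208)
step 3: θ'=-5.3208 (R=1.6000) → pose (-1.5024, 0.9345, -5.3208)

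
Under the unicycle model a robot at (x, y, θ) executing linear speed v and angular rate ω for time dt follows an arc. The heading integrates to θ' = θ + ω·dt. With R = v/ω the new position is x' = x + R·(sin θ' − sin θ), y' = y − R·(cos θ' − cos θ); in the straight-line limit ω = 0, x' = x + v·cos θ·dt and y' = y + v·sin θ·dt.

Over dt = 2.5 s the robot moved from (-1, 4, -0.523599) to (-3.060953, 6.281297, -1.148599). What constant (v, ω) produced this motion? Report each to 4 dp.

Δθ = -1.148599 − -0.523599 = -0.625000
ω = Δθ/dt = -0.625000/2.5 = -0.2500
R = −Δy/(cos θ' − cos θ) = 5.0000
v = R·ω = 5.0000·-0.2500 = -1.2500

v = -1.2500, ω = -0.2500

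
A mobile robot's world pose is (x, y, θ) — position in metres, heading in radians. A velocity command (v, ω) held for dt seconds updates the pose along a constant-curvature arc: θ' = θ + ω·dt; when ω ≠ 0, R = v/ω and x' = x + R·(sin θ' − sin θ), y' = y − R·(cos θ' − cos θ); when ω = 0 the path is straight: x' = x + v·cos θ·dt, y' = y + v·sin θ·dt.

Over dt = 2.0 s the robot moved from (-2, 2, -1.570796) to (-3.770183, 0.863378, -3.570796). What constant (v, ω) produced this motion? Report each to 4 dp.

v = 1.2500, ω = -1.0000

Δθ = -3.570796 − -1.570796 = -2.000000
ω = Δθ/dt = -2.000000/2.0 = -1.0000
R = Δx/(sin θ' − sin θ) = -1.2500
v = R·ω = -1.2500·-1.0000 = 1.2500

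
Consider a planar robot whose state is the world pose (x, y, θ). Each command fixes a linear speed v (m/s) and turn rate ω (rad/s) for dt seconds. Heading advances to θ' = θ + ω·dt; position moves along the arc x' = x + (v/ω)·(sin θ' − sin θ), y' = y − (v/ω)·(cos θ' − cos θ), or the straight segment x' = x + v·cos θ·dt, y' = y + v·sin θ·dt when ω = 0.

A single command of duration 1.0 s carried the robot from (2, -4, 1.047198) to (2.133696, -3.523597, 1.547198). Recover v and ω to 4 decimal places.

v = 0.5000, ω = 0.5000

Δθ = 1.547198 − 1.047198 = 0.500000
ω = Δθ/dt = 0.500000/1.0 = 0.5000
R = −Δy/(cos θ' − cos θ) = 1.0000
v = R·ω = 1.0000·0.5000 = 0.5000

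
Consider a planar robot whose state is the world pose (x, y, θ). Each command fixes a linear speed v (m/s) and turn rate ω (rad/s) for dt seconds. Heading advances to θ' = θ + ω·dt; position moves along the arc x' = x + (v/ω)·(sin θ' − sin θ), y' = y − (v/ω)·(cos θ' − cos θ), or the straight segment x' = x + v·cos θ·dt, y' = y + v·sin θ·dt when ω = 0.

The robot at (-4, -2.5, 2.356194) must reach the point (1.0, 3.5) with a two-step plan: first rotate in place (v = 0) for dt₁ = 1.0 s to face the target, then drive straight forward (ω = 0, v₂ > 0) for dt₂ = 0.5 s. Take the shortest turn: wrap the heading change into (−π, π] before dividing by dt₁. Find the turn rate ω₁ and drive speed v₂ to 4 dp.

heading to target = atan2(3.5−-2.5, 1−-4) = 0.8761
Δθ = wrap(0.8761 − 2.3562) = -1.4801; ω₁ = Δθ/dt₁ = -1.4801
distance = √((1−-4)² + (3.5−-2.5)²) = 7.8102; v₂ = distance/dt₂ = 15.6205

ω₁ = -1.4801, v₂ = 15.6205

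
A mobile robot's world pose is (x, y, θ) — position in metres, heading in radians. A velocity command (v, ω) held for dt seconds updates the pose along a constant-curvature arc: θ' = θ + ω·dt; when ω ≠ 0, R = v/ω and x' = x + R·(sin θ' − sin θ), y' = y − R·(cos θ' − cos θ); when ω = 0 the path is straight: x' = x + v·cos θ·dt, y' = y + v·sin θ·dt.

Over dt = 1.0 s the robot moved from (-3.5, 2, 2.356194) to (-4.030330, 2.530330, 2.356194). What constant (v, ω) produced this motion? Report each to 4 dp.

Δθ = 2.356194 − 2.356194 = 0.000000
ω = Δθ/dt = 0.000000/1.0 = 0.0000
ω = 0 → v = (Δx·cos θ + Δy·sin θ)/dt = 0.7500

v = 0.7500, ω = 0.0000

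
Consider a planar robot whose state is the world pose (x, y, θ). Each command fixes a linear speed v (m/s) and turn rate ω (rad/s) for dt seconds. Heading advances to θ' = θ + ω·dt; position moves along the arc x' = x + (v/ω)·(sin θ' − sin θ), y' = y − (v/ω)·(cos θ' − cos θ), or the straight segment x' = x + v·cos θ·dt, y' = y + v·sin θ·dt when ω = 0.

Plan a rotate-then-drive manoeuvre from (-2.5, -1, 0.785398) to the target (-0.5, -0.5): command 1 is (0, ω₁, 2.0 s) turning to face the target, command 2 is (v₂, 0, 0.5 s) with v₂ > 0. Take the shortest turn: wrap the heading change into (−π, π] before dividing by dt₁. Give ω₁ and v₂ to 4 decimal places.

heading to target = atan2(-0.5−-1, -0.5−-2.5) = 0.2450
Δθ = wrap(0.2450 − 0.7854) = -0.5404; ω₁ = Δθ/dt₁ = -0.2702
distance = √((-0.5−-2.5)² + (-0.5−-1)²) = 2.0616; v₂ = distance/dt₂ = 4.1231

ω₁ = -0.2702, v₂ = 4.1231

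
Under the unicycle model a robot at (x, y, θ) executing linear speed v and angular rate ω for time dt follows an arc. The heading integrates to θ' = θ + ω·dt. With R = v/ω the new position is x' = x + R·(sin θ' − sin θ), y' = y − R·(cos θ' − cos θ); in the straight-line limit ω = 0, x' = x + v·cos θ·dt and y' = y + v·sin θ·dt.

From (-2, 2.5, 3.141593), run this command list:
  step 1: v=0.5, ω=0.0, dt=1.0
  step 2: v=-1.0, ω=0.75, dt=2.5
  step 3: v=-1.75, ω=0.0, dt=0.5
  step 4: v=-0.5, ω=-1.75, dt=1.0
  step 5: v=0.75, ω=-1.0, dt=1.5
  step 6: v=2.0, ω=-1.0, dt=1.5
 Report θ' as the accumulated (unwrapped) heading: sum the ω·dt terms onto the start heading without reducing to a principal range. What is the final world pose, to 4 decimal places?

(-0.6473, 8.3533, 0.2666)

step 1: θ'=3.1416 (straight) → pose (-2.5000, 2.5000, 3.1416)
step 2: θ'=5.0166 (R=-1.3333) → pose (-1.2279, 4.2327, 5.0166)
step 3: θ'=5.0166 (straight) → pose (-1.4900, 5.0675, 5.0166)
step 4: θ'=3.2666 (R=0.2857) → pose (-1.2530, 5.4366, 3.2666)
step 5: θ'=1.7666 (R=-0.7500) → pose (-2.0822, 6.0348, 1.7666)
step 6: θ'=0.2666 (R=-2.0000) → pose (-0.6473, 8.3533, 0.2666)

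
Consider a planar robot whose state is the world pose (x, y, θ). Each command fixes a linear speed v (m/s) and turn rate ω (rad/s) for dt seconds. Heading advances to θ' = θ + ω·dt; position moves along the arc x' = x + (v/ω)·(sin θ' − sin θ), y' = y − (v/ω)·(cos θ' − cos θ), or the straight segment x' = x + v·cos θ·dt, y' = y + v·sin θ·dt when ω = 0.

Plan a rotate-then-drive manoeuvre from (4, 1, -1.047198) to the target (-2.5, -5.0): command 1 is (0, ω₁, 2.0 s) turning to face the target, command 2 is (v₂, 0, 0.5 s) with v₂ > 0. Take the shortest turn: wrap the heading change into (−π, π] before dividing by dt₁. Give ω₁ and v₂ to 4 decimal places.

heading to target = atan2(-5−1, -2.5−4) = -2.3962
Δθ = wrap(-2.3962 − -1.0472) = -1.3490; ω₁ = Δθ/dt₁ = -0.6745
distance = √((-2.5−4)² + (-5−1)²) = 8.8459; v₂ = distance/dt₂ = 17.6918

ω₁ = -0.6745, v₂ = 17.6918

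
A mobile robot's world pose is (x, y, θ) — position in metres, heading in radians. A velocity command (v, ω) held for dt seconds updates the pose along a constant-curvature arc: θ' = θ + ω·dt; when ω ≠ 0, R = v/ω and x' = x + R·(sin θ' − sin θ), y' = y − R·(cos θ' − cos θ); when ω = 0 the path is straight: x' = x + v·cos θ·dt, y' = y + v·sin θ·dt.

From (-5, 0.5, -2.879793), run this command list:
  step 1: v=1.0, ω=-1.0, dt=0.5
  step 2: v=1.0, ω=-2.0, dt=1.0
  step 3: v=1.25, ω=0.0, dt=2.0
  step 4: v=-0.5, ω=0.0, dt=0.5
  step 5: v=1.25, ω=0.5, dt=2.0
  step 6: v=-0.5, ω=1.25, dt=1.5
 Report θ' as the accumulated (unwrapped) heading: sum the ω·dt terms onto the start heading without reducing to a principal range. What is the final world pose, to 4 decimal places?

(-3.3615, 5.2294, -2.5048)

step 1: θ'=-3.3798 (R=-1.0000) → pose (-5.4948, 0.4942, -3.3798)
step 2: θ'=-5.3798 (R=-0.5000) → pose (-5.7695, 1.2895, -5.3798)
step 3: θ'=-5.3798 (straight) → pose (-4.2221, 3.2531, -5.3798)
step 4: θ'=-5.3798 (straight) → pose (-4.3769, 3.0567, -5.3798)
step 5: θ'=-4.3798 (R=2.5000) → pose (-3.9775, 5.4204, -4.3798)
step 6: θ'=-2.5048 (R=-0.4000) → pose (-3.3615, 5.2294, -2.5048)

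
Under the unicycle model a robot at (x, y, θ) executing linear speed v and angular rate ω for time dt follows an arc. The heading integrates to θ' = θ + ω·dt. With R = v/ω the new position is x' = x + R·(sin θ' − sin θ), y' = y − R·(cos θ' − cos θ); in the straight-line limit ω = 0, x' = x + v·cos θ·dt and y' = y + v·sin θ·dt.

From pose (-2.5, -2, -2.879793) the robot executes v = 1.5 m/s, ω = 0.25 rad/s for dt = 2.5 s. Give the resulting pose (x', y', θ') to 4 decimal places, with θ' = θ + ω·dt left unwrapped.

θ' = -2.8798 + 0.25·2.5 = -2.2548
R = v/ω = 1.5/0.25 = 6.0000
x' = -2.5 + 6.0000·(sin -2.2548 − sin -2.8798) = -5.5974
y' = -2 − 6.0000·(cos -2.2548 − cos -2.8798) = -4.0042

(-5.5974, -4.0042, -2.2548)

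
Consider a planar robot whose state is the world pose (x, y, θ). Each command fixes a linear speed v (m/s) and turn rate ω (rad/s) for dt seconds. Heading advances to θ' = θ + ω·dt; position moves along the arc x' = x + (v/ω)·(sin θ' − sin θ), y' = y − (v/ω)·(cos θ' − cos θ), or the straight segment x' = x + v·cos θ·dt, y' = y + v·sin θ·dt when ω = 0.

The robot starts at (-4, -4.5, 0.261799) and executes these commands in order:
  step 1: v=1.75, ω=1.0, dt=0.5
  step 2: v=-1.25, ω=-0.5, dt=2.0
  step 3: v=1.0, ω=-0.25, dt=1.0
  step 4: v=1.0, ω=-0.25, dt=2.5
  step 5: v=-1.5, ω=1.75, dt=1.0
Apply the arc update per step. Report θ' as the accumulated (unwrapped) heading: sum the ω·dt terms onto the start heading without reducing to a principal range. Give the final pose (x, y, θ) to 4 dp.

(-4.1945, -6.5058, 0.6368)

step 1: θ'=0.7618 (R=1.7500) → pose (-3.2450, -4.0759, 0.7618)
step 2: θ'=-0.2382 (R=2.5000) → pose (-5.5605, -4.6963, -0.2382)
step 3: θ'=-0.4882 (R=-4.0000) → pose (-4.6282, -5.0507, -0.4882)
step 4: θ'=-1.1132 (R=-4.0000) → pose (-2.9158, -6.8162, -1.1132)
step 5: θ'=0.6368 (R=-0.8571) → pose (-4.1945, -6.5058, 0.6368)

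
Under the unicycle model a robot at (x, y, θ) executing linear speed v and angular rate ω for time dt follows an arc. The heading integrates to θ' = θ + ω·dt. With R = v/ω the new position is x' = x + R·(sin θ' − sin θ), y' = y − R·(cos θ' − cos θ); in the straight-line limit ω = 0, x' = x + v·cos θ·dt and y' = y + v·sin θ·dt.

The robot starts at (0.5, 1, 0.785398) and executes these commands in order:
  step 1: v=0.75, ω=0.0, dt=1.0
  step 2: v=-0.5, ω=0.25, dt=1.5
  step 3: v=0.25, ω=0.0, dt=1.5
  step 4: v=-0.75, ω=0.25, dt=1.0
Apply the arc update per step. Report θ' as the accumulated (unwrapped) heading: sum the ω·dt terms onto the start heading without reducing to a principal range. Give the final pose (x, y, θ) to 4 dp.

step 1: θ'=0.7854 (straight) → pose (1.0303, 1.5303, 0.7854)
step 2: θ'=1.1604 (R=-2.0000) → pose (0.6106, 0.9141, 1.1604)
step 3: θ'=1.1604 (straight) → pose (0.7602, 1.2579, 1.1604)
step 4: θ'=1.4104 (R=-3.0000) → pose (0.5496, 0.5401, 1.4104)

(0.5496, 0.5401, 1.4104)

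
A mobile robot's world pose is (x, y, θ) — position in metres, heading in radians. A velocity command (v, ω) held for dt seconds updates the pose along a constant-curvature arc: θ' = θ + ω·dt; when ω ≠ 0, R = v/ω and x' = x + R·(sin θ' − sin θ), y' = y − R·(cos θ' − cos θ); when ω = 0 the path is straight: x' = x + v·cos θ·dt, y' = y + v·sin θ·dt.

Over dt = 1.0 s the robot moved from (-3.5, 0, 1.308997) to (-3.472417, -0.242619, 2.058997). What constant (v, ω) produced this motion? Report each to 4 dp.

Δθ = 2.058997 − 1.308997 = 0.750000
ω = Δθ/dt = 0.750000/1.0 = 0.7500
R = −Δy/(cos θ' − cos θ) = -0.3333
v = R·ω = -0.3333·0.7500 = -0.2500

v = -0.2500, ω = 0.7500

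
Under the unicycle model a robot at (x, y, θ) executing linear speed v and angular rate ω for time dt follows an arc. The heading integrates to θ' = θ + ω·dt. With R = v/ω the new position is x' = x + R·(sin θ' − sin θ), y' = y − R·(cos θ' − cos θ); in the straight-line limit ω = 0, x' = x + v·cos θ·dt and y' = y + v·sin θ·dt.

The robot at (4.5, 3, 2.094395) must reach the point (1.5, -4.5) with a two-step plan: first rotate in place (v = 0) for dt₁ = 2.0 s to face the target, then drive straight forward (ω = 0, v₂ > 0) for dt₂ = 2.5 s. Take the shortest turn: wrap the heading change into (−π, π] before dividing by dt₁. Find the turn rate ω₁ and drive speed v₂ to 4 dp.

ω₁ = 1.1187, v₂ = 3.2311

heading to target = atan2(-4.5−3, 1.5−4.5) = -1.9513
Δθ = wrap(-1.9513 − 2.0944) = 2.2375; ω₁ = Δθ/dt₁ = 1.1187
distance = √((1.5−4.5)² + (-4.5−3)²) = 8.0777; v₂ = distance/dt₂ = 3.2311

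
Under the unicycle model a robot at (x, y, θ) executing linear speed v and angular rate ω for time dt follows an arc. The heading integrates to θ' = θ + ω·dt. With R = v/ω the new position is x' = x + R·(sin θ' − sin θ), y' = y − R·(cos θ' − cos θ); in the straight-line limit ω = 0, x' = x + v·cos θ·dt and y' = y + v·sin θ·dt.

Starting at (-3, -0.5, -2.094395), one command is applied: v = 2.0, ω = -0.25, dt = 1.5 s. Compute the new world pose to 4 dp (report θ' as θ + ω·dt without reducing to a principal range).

θ' = -2.0944 + -0.25·1.5 = -2.4694
R = v/ω = 2.0/-0.25 = -8.0000
x' = -3 + -8.0000·(sin -2.4694 − sin -2.0944) = -4.9465
y' = -0.5 − -8.0000·(cos -2.4694 − cos -2.0944) = -2.7596

(-4.9465, -2.7596, -2.4694)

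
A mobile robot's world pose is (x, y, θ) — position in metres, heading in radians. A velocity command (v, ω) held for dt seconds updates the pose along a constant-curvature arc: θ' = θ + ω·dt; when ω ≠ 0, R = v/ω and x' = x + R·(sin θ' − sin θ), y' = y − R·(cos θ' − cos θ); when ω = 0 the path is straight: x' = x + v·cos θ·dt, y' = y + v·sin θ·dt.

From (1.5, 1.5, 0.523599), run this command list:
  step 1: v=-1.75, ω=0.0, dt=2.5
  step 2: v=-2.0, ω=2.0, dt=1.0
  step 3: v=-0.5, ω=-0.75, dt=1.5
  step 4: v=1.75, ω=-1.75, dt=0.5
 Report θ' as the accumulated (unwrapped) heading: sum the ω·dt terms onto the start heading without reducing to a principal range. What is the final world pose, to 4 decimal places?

(-1.6125, -2.3315, 0.5236)

step 1: θ'=0.5236 (straight) → pose (-2.2889, -0.6875, 0.5236)
step 2: θ'=2.5236 (R=-1.0000) → pose (-2.3683, -2.3686, 2.5236)
step 3: θ'=1.3986 (R=0.6667) → pose (-2.0977, -3.0262, 1.3986)
step 4: θ'=0.5236 (R=-1.0000) → pose (-1.6125, -2.3315, 0.5236)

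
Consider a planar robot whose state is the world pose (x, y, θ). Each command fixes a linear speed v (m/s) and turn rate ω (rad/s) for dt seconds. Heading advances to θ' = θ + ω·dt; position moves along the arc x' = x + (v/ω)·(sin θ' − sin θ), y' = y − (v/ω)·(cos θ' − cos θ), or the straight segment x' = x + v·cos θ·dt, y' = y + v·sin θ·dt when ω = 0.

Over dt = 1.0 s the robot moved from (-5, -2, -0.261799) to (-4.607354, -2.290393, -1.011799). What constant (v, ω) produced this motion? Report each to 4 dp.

Δθ = -1.011799 − -0.261799 = -0.750000
ω = Δθ/dt = -0.750000/1.0 = -0.7500
R = Δx/(sin θ' − sin θ) = -0.6667
v = R·ω = -0.6667·-0.7500 = 0.5000

v = 0.5000, ω = -0.7500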